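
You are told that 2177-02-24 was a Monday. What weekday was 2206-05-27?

Tuesday

From February 24, 2177 to February 24, 2206: 29 years, of which 6 contain a Feb 29 — 23×365 + 6×366 = 10591 days.
(2200 is not a leap year (divisible by 100 but not 400).)
February 2206: 28 − 24 = 4 days remain (2206 is not a leap year, so February has 28 days).
Then March (31), April (30): 31 + 30 = 61 days.
May 1–27, 2206: 27 days.
Residual: 92 days.
Total: 10683 days.
10683 mod 7 = 1, so 1 day after Monday is Tuesday.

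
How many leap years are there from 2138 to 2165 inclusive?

Years divisible by 4 in [2138, 2165]: 2140, 2144, 2148, 2152, 2156, 2160, 2164.
No century exceptions apply. Count: 7.

7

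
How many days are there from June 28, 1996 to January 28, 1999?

944

June 28, 1996 → June 28, 1997: 365 days.
June 28, 1997 → June 28, 1998: 365 days.
June 1998: 30 − 28 = 2 days remain.
Then July (31), August (31), September (30), October (31), November (30), December (31): 31 + 31 + 30 + 31 + 30 + 31 = 184 days.
January 1–28, 1999: 28 days.
Residual: 214 days.
Total: 944 days.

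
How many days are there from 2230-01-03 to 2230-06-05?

January 2230: 31 − 3 = 28 days remain.
Then February 2230 (28), March (31), April (30), May (31): 28 + 31 + 30 + 31 = 120 days.
June 1–5, 2230: 5 days.
Total: 28 + 120 + 5 = 153 days.

153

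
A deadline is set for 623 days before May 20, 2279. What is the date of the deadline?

September 4, 2277

Count 623 days before May 20, 2279:
September 4, 2277 → September 4, 2278: 365 days.
September 2278: 30 − 4 = 26 days remain.
Then October (31), November (30), December (31), January (31), February 2279 (28), March (31), April (30): 31 + 30 + 31 + 31 + 28 + 31 + 30 = 212 days.
May 1–20, 2279: 20 days.
Residual: 258 days.
Total: 623 days.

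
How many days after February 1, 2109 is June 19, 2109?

February 2109: 28 − 1 = 27 days remain (2109 is not a leap year, so February has 28 days).
Then March (31), April (30), May (31): 31 + 30 + 31 = 92 days.
June 1–19, 2109: 19 days.
Total: 27 + 92 + 19 = 138 days.

138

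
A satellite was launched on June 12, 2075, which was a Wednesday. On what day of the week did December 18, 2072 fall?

Sunday

Count forward from the earlier date (December 18, 2072) to the later (June 12, 2075):
December 18, 2072 → December 18, 2073: 365 days.
December 18, 2073 → December 18, 2074: 365 days.
December 2074: 31 − 18 = 13 days remain.
Then January (31), February 2075 (28), March (31), April (30), May (31): 31 + 28 + 31 + 30 + 31 = 151 days.
June 1–12, 2075: 12 days.
Residual: 176 days.
Total: 906 days.
906 mod 7 = 3, so 3 days before Wednesday is Sunday.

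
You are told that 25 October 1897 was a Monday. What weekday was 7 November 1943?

Sunday

From October 25, 1897 to October 25, 1943: 46 years, of which 10 contain a Feb 29 — 36×365 + 10×366 = 16800 days.
(1900 is not a leap year (divisible by 100 but not 400).)
October 1943: 31 − 25 = 6 days remain.
November 1–7, 1943: 7 days.
Residual: 13 days.
Total: 16813 days.
16813 mod 7 = 6, so 6 days after Monday is Sunday.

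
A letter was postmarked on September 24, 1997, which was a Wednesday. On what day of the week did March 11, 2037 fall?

Wednesday

Day-of-year of September 24, 1997: 267.
Day-of-year of March 11, 2037: 70.
1997 has 365 days, so 365 − 267 = 98 days remain in 1997.
Full years 1998–2036: 29 common + 10 leap = 29×365 + 10×366 = 14245 days.
Total: 98 + 14245 + 70 = 14413 days.
14413 is a multiple of 7, so March 11, 2037 falls on the same weekday: Wednesday.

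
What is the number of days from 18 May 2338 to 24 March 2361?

Day-of-year of May 18, 2338: 138.
Day-of-year of March 24, 2361: 83.
2338 has 365 days, so 365 − 138 = 227 days remain in 2338.
Full years 2339–2360: 16 common + 6 leap = 16×365 + 6×366 = 8036 days.
Total: 227 + 8036 + 83 = 8346 days.

8346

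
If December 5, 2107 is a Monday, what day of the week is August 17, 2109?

December 5, 2107 → December 5, 2108: 366 days (2108 is a leap year).
December 2108: 31 − 5 = 26 days remain.
Then January (31), February 2109 (28), March (31), April (30), May (31), June (30), July (31): 31 + 28 + 31 + 30 + 31 + 30 + 31 = 212 days.
August 1–17, 2109: 17 days.
Residual: 255 days.
Total: 621 days.
621 mod 7 = 5, so 5 days after Monday is Saturday.

Saturday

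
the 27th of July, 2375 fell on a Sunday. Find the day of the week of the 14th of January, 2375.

Count forward from the earlier date (January 14, 2375) to the later (July 27, 2375):
January 2375: 31 − 14 = 17 days remain.
Then February 2375 (28), March (31), April (30), May (31), June (30): 28 + 31 + 30 + 31 + 30 = 150 days.
July 1–27, 2375: 27 days.
Total: 17 + 150 + 27 = 194 days.
194 mod 7 = 5, so 5 days before Sunday is Tuesday.

Tuesday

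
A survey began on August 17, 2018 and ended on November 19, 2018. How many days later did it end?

August 2018: 31 − 17 = 14 days remain.
Then September (30), October (31): 30 + 31 = 61 days.
November 1–19, 2018: 19 days.
Total: 14 + 61 + 19 = 94 days.

94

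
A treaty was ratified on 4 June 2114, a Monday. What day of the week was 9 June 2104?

Monday

Count forward from the earlier date (June 9, 2104) to the later (June 4, 2114):
From June 9, 2104 to June 9, 2113: 9 years, of which 2 contain a Feb 29 — 7×365 + 2×366 = 3287 days.
June 2113: 30 − 9 = 21 days remain.
Then 11 full months totalling 335 days.
June 1–4, 2114: 4 days.
Residual: 360 days.
Total: 3647 days.
3647 is a multiple of 7, so 9 June 2104 falls on the same weekday: Monday.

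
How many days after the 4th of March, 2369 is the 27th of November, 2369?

268

March 2369: 31 − 4 = 27 days remain.
Then April (30), May (31), June (30), July (31), August (31), September (30), October (31): 30 + 31 + 30 + 31 + 31 + 30 + 31 = 214 days.
November 1–27, 2369: 27 days.
Total: 27 + 214 + 27 = 268 days.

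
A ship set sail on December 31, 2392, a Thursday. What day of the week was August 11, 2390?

Saturday

Count forward from the earlier date (August 11, 2390) to the later (December 31, 2392):
Day-of-year of August 11, 2390: 223.
Day-of-year of December 31, 2392: 366.
2390 has 365 days, so 365 − 223 = 142 days remain in 2390.
Full years: 2391: 365. Sum = 365.
Total: 142 + 365 + 366 = 873 days.
873 mod 7 = 5, so 5 days before Thursday is Saturday.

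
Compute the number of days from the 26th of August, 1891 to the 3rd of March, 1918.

From August 26, 1891 to August 26, 1917: 26 years, of which 6 contain a Feb 29 — 20×365 + 6×366 = 9496 days.
(1900 is not a leap year (divisible by 100 but not 400).)
August 1917: 31 − 26 = 5 days remain.
Then September (30), October (31), November (30), December (31), January (31), February 1918 (28): 30 + 31 + 30 + 31 + 31 + 28 = 181 days.
March 1–3, 1918: 3 days.
Residual: 189 days.
Total: 9685 days.

9685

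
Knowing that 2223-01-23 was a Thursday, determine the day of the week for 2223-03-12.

January 2223: 31 − 23 = 8 days remain.
Then February 2223 (28): 28 days.
March 1–12, 2223: 12 days.
Total: 8 + 28 + 12 = 48 days.
48 mod 7 = 6, so 6 days after Thursday is Wednesday.

Wednesday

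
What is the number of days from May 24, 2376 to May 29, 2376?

Within May 2376: 29 − 24 = 5 days.

5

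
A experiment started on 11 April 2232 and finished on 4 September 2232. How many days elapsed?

April 2232: 30 − 11 = 19 days remain.
Then May (31), June (30), July (31), August (31): 31 + 30 + 31 + 31 = 123 days.
September 1–4, 2232: 4 days.
Total: 19 + 123 + 4 = 146 days.

146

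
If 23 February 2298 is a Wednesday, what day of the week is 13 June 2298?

February 2298: 28 − 23 = 5 days remain (2298 is not a leap year, so February has 28 days).
Then March (31), April (30), May (31): 31 + 30 + 31 = 92 days.
June 1–13, 2298: 13 days.
Total: 5 + 92 + 13 = 110 days.
110 mod 7 = 5, so 5 days after Wednesday is Monday.

Monday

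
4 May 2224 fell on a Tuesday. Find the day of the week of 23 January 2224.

Count forward from the earlier date (January 23, 2224) to the later (May 4, 2224):
January 2224: 31 − 23 = 8 days remain.
Then February 2224 (29), March (31), April (30): 29 + 31 + 30 = 90 days.
May 1–4, 2224: 4 days.
Total: 8 + 90 + 4 = 102 days.
102 mod 7 = 4, so 4 days before Tuesday is Friday.

Friday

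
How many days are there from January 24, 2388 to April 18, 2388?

January 2388: 31 − 24 = 7 days remain.
Then February 2388 (29), March (31): 29 + 31 = 60 days.
April 1–18, 2388: 18 days.
Total: 7 + 60 + 18 = 85 days.

85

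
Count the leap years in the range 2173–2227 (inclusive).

12

Years divisible by 4: 2176, 2180, …, 2224 — 13 in all.
Of these, 2200 is divisible by 100 but not 400, so not leap.
Leap years: 13 − 1 = 12.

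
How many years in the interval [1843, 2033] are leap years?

47

Years divisible by 4: 1844, 1848, …, 2032 — 48 in all.
Of these, 1900 is divisible by 100 but not 400, so not leap.
2000 is divisible by 400, so still leap.
Leap years: 48 − 1 = 47.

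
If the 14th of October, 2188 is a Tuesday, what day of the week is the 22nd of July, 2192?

Sunday

Day-of-year of October 14, 2188: 288.
Day-of-year of July 22, 2192: 204.
2188 has 366 days, so 366 − 288 = 78 days remain in 2188.
Full years: 2189: 365; 2190: 365; 2191: 365. Sum = 1095.
Total: 78 + 1095 + 204 = 1377 days.
1377 mod 7 = 5, so 5 days after Tuesday is Sunday.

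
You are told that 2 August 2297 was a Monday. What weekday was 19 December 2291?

Saturday

Count forward from the earlier date (December 19, 2291) to the later (August 2, 2297):
December 19, 2291 → December 19, 2292: 366 days (2292 is a leap year).
December 19, 2292 → December 19, 2293: 365 days.
December 19, 2293 → December 19, 2294: 365 days.
December 19, 2294 → December 19, 2295: 365 days.
December 19, 2295 → December 19, 2296: 366 days (2296 is a leap year).
December 2296: 31 − 19 = 12 days remain.
Then January (31), February 2297 (28), March (31), April (30), May (31), June (30), July (31): 31 + 28 + 31 + 30 + 31 + 30 + 31 = 212 days.
August 1–2, 2297: 2 days.
Residual: 226 days.
Total: 2053 days.
2053 mod 7 = 2, so 2 days before Monday is Saturday.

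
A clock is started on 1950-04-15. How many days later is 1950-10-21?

189

April 1950: 30 − 15 = 15 days remain.
Then May (31), June (30), July (31), August (31), September (30): 31 + 30 + 31 + 31 + 30 = 153 days.
October 1–21, 1950: 21 days.
Total: 15 + 153 + 21 = 189 days.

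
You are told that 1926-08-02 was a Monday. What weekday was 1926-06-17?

Count forward from the earlier date (June 17, 1926) to the later (August 2, 1926):
June 1926: 30 − 17 = 13 days remain.
Then July (31): 31 days.
August 1–2, 1926: 2 days.
Total: 13 + 31 + 2 = 46 days.
46 mod 7 = 4, so 4 days before Monday is Thursday.

Thursday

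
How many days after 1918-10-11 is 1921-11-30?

1146

October 11, 1918 → October 11, 1919: 365 days.
October 11, 1919 → October 11, 1920: 366 days (1920 is a leap year).
October 11, 1920 → October 11, 1921: 365 days.
October 1921: 31 − 11 = 20 days remain.
November 1–30, 1921: 30 days.
Residual: 50 days.
Total: 1146 days.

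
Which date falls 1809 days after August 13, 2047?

July 26, 2052

Count 1809 days after August 13, 2047:
August 13, 2047 → August 13, 2048: 366 days (2048 is a leap year).
August 13, 2048 → August 13, 2049: 365 days.
August 13, 2049 → August 13, 2050: 365 days.
August 13, 2050 → August 13, 2051: 365 days.
August 2051: 31 − 13 = 18 days remain.
Then 10 full months totalling 304 days.
July 1–26, 2052: 26 days.
Residual: 348 days.
Total: 1809 days.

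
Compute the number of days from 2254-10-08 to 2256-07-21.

652

October 8, 2254 → October 8, 2255: 365 days.
October 2255: 31 − 8 = 23 days remain.
Then November (30), December (31), January (31), February 2256 (29), March (31), April (30), May (31), June (30): 30 + 31 + 31 + 29 + 31 + 30 + 31 + 30 = 243 days.
July 1–21, 2256: 21 days.
Residual: 287 days.
Total: 652 days.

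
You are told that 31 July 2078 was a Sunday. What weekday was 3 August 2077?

Count forward from the earlier date (August 3, 2077) to the later (July 31, 2078):
Day-of-year of August 3, 2077: 215.
Day-of-year of July 31, 2078: 212.
2077 has 365 days, so 365 − 215 = 150 days remain in 2077.
Total: 150 + 212 = 362 days.
362 mod 7 = 5, so 5 days before Sunday is Tuesday.

Tuesday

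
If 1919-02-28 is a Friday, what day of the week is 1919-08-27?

February 1919: 28 − 28 = 0 days remain (1919 is not a leap year, so February has 28 days).
Then March (31), April (30), May (31), June (30), July (31): 31 + 30 + 31 + 30 + 31 = 153 days.
August 1–27, 1919: 27 days.
Total: 0 + 153 + 27 = 180 days.
180 mod 7 = 5, so 5 days after Friday is Wednesday.

Wednesday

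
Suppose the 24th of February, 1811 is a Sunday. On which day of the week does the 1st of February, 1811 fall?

Count forward from the earlier date (February 1, 1811) to the later (February 24, 1811):
Within February 1811: 24 − 1 = 23 days.
23 mod 7 = 2, so 2 days before Sunday is Friday.

Friday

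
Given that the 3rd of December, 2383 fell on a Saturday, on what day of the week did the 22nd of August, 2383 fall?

Count forward from the earlier date (August 22, 2383) to the later (December 3, 2383):
August 2383: 31 − 22 = 9 days remain.
Then September (30), October (31), November (30): 30 + 31 + 30 = 91 days.
December 1–3, 2383: 3 days.
Total: 9 + 91 + 3 = 103 days.
103 mod 7 = 5, so 5 days before Saturday is Monday.

Monday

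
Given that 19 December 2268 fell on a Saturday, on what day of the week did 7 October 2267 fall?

Monday

Count forward from the earlier date (October 7, 2267) to the later (December 19, 2268):
October 7, 2267 → October 7, 2268: 366 days (2268 is a leap year).
October 2268: 31 − 7 = 24 days remain.
Then November (30): 30 days.
December 1–19, 2268: 19 days.
Residual: 73 days.
Total: 439 days.
439 mod 7 = 5, so 5 days before Saturday is Monday.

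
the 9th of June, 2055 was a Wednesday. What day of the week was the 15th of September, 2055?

Wednesday

June 2055: 30 − 9 = 21 days remain.
Then July (31), August (31): 31 + 31 = 62 days.
September 1–15, 2055: 15 days.
Total: 21 + 62 + 15 = 98 days.
98 is a multiple of 7, so the 15th of September, 2055 falls on the same weekday: Wednesday.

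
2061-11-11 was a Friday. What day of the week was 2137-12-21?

Saturday

From November 11, 2061 to November 11, 2137: 76 years, of which 18 contain a Feb 29 — 58×365 + 18×366 = 27758 days.
(2100 is not a leap year (divisible by 100 but not 400).)
November 2137: 30 − 11 = 19 days remain.
December 1–21, 2137: 21 days.
Residual: 40 days.
Total: 27798 days.
27798 mod 7 = 1, so 1 day after Friday is Saturday.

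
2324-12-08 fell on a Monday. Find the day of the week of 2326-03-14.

December 2324: 31 − 8 = 23 days remain.
Then 14 full months totalling 424 days.
March 1–14, 2326: 14 days.
Total: 23 + 424 + 14 = 461 days.
461 mod 7 = 6, so 6 days after Monday is Sunday.

Sunday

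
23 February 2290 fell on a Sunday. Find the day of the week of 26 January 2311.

From February 23, 2290 to February 23, 2310: 20 years, of which 4 contain a Feb 29 — 16×365 + 4×366 = 7304 days.
(2300 is not a leap year (divisible by 100 but not 400).)
February 2310: 28 − 23 = 5 days remain (2310 is not a leap year, so February has 28 days).
Then 10 full months totalling 306 days.
January 1–26, 2311: 26 days.
Residual: 337 days.
Total: 7641 days.
7641 mod 7 = 4, so 4 days after Sunday is Thursday.

Thursday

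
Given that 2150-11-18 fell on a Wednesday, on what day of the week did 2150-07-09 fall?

Count forward from the earlier date (July 9, 2150) to the later (November 18, 2150):
July 2150: 31 − 9 = 22 days remain.
Then August (31), September (30), October (31): 31 + 30 + 31 = 92 days.
November 1–18, 2150: 18 days.
Total: 22 + 92 + 18 = 132 days.
132 mod 7 = 6, so 6 days before Wednesday is Thursday.

Thursday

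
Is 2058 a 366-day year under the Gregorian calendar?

2058 is not a leap year.

No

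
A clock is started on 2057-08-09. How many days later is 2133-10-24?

From August 9, 2057 to August 9, 2133: 76 years, of which 18 contain a Feb 29 — 58×365 + 18×366 = 27758 days.
(2100 is not a leap year (divisible by 100 but not 400).)
August 2133: 31 − 9 = 22 days remain.
Then September (30): 30 days.
October 1–24, 2133: 24 days.
Residual: 76 days.
Total: 27834 days.

27834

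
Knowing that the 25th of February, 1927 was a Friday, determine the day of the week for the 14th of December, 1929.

Saturday

Day-of-year of February 25, 1927: 56.
Day-of-year of December 14, 1929: 348.
1927 has 365 days, so 365 − 56 = 309 days remain in 1927.
Full years: 1928: 366. Sum = 366.
Total: 309 + 366 + 348 = 1023 days.
1023 mod 7 = 1, so 1 day after Friday is Saturday.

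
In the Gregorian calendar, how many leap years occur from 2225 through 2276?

13

Years divisible by 4: 2228, 2232, …, 2276 — 13 in all.
No century exceptions apply. Count: 13.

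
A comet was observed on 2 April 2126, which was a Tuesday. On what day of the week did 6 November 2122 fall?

Count forward from the earlier date (November 6, 2122) to the later (April 2, 2126):
Day-of-year of November 6, 2122: 310.
Day-of-year of April 2, 2126: 92.
2122 has 365 days, so 365 − 310 = 55 days remain in 2122.
Full years: 2123: 365; 2124: 366; 2125: 365. Sum = 1096.
Total: 55 + 1096 + 92 = 1243 days.
1243 mod 7 = 4, so 4 days before Tuesday is Friday.

Friday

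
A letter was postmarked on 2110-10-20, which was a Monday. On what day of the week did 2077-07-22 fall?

Count forward from the earlier date (July 22, 2077) to the later (October 20, 2110):
From July 22, 2077 to July 22, 2110: 33 years, of which 7 contain a Feb 29 — 26×365 + 7×366 = 12052 days.
(2100 is not a leap year (divisible by 100 but not 400).)
July 2110: 31 − 22 = 9 days remain.
Then August (31), September (30): 31 + 30 = 61 days.
October 1–20, 2110: 20 days.
Residual: 90 days.
Total: 12142 days.
12142 mod 7 = 4, so 4 days before Monday is Thursday.

Thursday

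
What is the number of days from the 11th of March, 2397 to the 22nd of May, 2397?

March 2397: 31 − 11 = 20 days remain.
Then April (30): 30 days.
May 1–22, 2397: 22 days.
Total: 20 + 30 + 22 = 72 days.

72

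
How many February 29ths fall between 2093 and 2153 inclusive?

Years divisible by 4: 2096, 2100, …, 2152 — 15 in all.
Of these, 2100 is divisible by 100 but not 400, so not leap.
Leap years: 15 − 1 = 14.

14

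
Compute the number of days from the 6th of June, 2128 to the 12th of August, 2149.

From June 6, 2128 to June 6, 2149: 21 years, of which 5 contain a Feb 29 — 16×365 + 5×366 = 7670 days.
June 2149: 30 − 6 = 24 days remain.
Then July (31): 31 days.
August 1–12, 2149: 12 days.
Residual: 67 days.
Total: 7737 days.

7737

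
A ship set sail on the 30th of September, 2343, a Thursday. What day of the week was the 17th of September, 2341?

Count forward from the earlier date (September 17, 2341) to the later (September 30, 2343):
September 2341: 30 − 17 = 13 days remain.
Then 23 full months totalling 700 days.
September 1–30, 2343: 30 days.
Total: 13 + 700 + 30 = 743 days.
743 mod 7 = 1, so 1 day before Thursday is Wednesday.

Wednesday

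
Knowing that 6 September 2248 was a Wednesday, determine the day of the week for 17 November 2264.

From September 6, 2248 to September 6, 2264: 16 years, of which 4 contain a Feb 29 — 12×365 + 4×366 = 5844 days.
September 2264: 30 − 6 = 24 days remain.
Then October (31): 31 days.
November 1–17, 2264: 17 days.
Residual: 72 days.
Total: 5916 days.
5916 mod 7 = 1, so 1 day after Wednesday is Thursday.

Thursday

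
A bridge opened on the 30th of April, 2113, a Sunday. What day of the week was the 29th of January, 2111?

Count forward from the earlier date (January 29, 2111) to the later (April 30, 2113):
January 2111: 31 − 29 = 2 days remain.
Then 26 full months totalling 790 days.
April 1–30, 2113: 30 days.
Total: 2 + 790 + 30 = 822 days.
822 mod 7 = 3, so 3 days before Sunday is Thursday.

Thursday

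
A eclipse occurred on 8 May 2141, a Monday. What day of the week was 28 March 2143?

May 8, 2141 → May 8, 2142: 365 days.
May 2142: 31 − 8 = 23 days remain.
Then 9 full months totalling 273 days.
March 1–28, 2143: 28 days.
Residual: 324 days.
Total: 689 days.
689 mod 7 = 3, so 3 days after Monday is Thursday.

Thursday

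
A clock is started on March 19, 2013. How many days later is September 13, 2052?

Day-of-year of March 19, 2013: 78.
Day-of-year of September 13, 2052: 257.
2013 has 365 days, so 365 − 78 = 287 days remain in 2013.
Full years 2014–2051: 29 common + 9 leap = 29×365 + 9×366 = 13879 days.
Total: 287 + 13879 + 257 = 14423 days.

14423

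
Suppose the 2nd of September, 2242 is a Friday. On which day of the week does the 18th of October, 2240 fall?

Sunday

Count forward from the earlier date (October 18, 2240) to the later (September 2, 2242):
Day-of-year of October 18, 2240: 292.
Day-of-year of September 2, 2242: 245.
2240 has 366 days, so 366 − 292 = 74 days remain in 2240.
Full years: 2241: 365. Sum = 365.
Total: 74 + 365 + 245 = 684 days.
684 mod 7 = 5, so 5 days before Friday is Sunday.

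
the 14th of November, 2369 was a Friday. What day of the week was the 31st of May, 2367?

Count forward from the earlier date (May 31, 2367) to the later (November 14, 2369):
Day-of-year of May 31, 2367: 151.
Day-of-year of November 14, 2369: 318.
2367 has 365 days, so 365 − 151 = 214 days remain in 2367.
Full years: 2368: 366. Sum = 366.
Total: 214 + 366 + 318 = 898 days.
898 mod 7 = 2, so 2 days before Friday is Wednesday.

Wednesday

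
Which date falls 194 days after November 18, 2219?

May 30, 2220

Count 194 days after November 18, 2219:
November 2219: 30 − 18 = 12 days remain.
Then December (31), January (31), February 2220 (29), March (31), April (30): 31 + 31 + 29 + 31 + 30 = 152 days.
May 1–30, 2220: 30 days.
Total: 12 + 152 + 30 = 194 days.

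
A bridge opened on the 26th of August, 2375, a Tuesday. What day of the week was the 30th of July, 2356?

Monday

Count forward from the earlier date (July 30, 2356) to the later (August 26, 2375):
From July 30, 2356 to July 30, 2375: 19 years, of which 4 contain a Feb 29 — 15×365 + 4×366 = 6939 days.
July 2375: 31 − 30 = 1 day remains.
August 1–26, 2375: 26 days.
Residual: 27 days.
Total: 6966 days.
6966 mod 7 = 1, so 1 day before Tuesday is Monday.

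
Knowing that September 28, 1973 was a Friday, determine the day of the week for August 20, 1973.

Count forward from the earlier date (August 20, 1973) to the later (September 28, 1973):
August 1973: 31 − 20 = 11 days remain.
September 1–28, 1973: 28 days.
Total: 11 + 28 = 39 days.
39 mod 7 = 4, so 4 days before Friday is Monday.

Monday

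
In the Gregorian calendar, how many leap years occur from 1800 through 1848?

12

Years divisible by 4: 1800, 1804, …, 1848 — 13 in all.
Of these, 1800 is divisible by 100 but not 400, so not leap.
Leap years: 13 − 1 = 12.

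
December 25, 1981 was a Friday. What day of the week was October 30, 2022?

Sunday

From December 25, 1981 to December 25, 2021: 40 years, of which 10 contain a Feb 29 — 30×365 + 10×366 = 14610 days.
(2000 is a leap year (divisible by 400).)
December 2021: 31 − 25 = 6 days remain.
Then 9 full months totalling 273 days.
October 1–30, 2022: 30 days.
Residual: 309 days.
Total: 14919 days.
14919 mod 7 = 2, so 2 days after Friday is Sunday.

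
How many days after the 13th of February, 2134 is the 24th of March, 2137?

1135

February 13, 2134 → February 13, 2135: 365 days.
February 13, 2135 → February 13, 2136: 365 days.
February 13, 2136 → February 13, 2137: 366 days (2136 is a leap year).
February 2137: 28 − 13 = 15 days remain (2137 is not a leap year, so February has 28 days).
March 1–24, 2137: 24 days.
Residual: 39 days.
Total: 1135 days.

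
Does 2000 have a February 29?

Yes

2000 is a leap year (divisible by 400).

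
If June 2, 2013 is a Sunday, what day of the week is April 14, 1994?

Count forward from the earlier date (April 14, 1994) to the later (June 2, 2013):
Day-of-year of April 14, 1994: 104.
Day-of-year of June 2, 2013: 153.
1994 has 365 days, so 365 − 104 = 261 days remain in 1994.
Full years 1995–2012: 13 common + 5 leap = 13×365 + 5×366 = 6575 days.
Total: 261 + 6575 + 153 = 6989 days.
6989 mod 7 = 3, so 3 days before Sunday is Thursday.

Thursday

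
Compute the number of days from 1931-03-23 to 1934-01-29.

1043

March 23, 1931 → March 23, 1932: 366 days (1932 is a leap year).
March 23, 1932 → March 23, 1933: 365 days.
March 1933: 31 − 23 = 8 days remain.
Then 9 full months totalling 275 days.
January 1–29, 1934: 29 days.
Residual: 312 days.
Total: 1043 days.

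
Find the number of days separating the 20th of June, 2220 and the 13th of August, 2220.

54

June 2220: 30 − 20 = 10 days remain.
Then July (31): 31 days.
August 1–13, 2220: 13 days.
Total: 10 + 31 + 13 = 54 days.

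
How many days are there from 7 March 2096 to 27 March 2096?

20

Within March 2096: 27 − 7 = 20 days.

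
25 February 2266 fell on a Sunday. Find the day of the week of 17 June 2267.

Monday

Day-of-year of February 25, 2266: 56.
Day-of-year of June 17, 2267: 168.
2266 has 365 days, so 365 − 56 = 309 days remain in 2266.
Total: 309 + 168 = 477 days.
477 mod 7 = 1, so 1 day after Sunday is Monday.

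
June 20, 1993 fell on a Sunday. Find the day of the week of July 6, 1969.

Sunday

Count forward from the earlier date (July 6, 1969) to the later (June 20, 1993):
Day-of-year of July 6, 1969: 187.
Day-of-year of June 20, 1993: 171.
1969 has 365 days, so 365 − 187 = 178 days remain in 1969.
Full years 1970–1992: 17 common + 6 leap = 17×365 + 6×366 = 8401 days.
Total: 178 + 8401 + 171 = 8750 days.
8750 is a multiple of 7, so July 6, 1969 falls on the same weekday: Sunday.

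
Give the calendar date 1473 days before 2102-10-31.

2098-10-18

Count 1473 days before October 31, 2102:
October 18, 2098 → October 18, 2099: 365 days.
October 18, 2099 → October 18, 2100: 365 days (2100 is not a leap year (divisible by 100 but not 400)).
October 18, 2100 → October 18, 2101: 365 days.
October 18, 2101 → October 18, 2102: 365 days.
Within October 2102: 31 − 18 = 13 days.
Total: 1473 days.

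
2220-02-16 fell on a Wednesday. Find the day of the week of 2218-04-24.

Friday

Count forward from the earlier date (April 24, 2218) to the later (February 16, 2220):
April 2218: 30 − 24 = 6 days remain.
Then 21 full months totalling 641 days.
February 1–16, 2220: 16 days (2220 is a leap year).
Total: 6 + 641 + 16 = 663 days.
663 mod 7 = 5, so 5 days before Wednesday is Friday.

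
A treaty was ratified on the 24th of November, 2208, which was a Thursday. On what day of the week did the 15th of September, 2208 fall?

Count forward from the earlier date (September 15, 2208) to the later (November 24, 2208):
September 2208: 30 − 15 = 15 days remain.
Then October (31): 31 days.
November 1–24, 2208: 24 days.
Total: 15 + 31 + 24 = 70 days.
70 is a multiple of 7, so the 15th of September, 2208 falls on the same weekday: Thursday.

Thursday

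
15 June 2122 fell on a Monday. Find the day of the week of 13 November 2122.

June 2122: 30 − 15 = 15 days remain.
Then July (31), August (31), September (30), October (31): 31 + 31 + 30 + 31 = 123 days.
November 1–13, 2122: 13 days.
Total: 15 + 123 + 13 = 151 days.
151 mod 7 = 4, so 4 days after Monday is Friday.

Friday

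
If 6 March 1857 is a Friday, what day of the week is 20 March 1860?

Tuesday

Day-of-year of March 6, 1857: 65.
Day-of-year of March 20, 1860: 80.
1857 has 365 days, so 365 − 65 = 300 days remain in 1857.
Full years: 1858: 365; 1859: 365. Sum = 730.
Total: 300 + 730 + 80 = 1110 days.
1110 mod 7 = 4, so 4 days after Friday is Tuesday.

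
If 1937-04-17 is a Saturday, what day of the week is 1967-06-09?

Friday

Day-of-year of April 17, 1937: 107.
Day-of-year of June 9, 1967: 160.
1937 has 365 days, so 365 − 107 = 258 days remain in 1937.
Full years 1938–1966: 22 common + 7 leap = 22×365 + 7×366 = 10592 days.
Total: 258 + 10592 + 160 = 11010 days.
11010 mod 7 = 6, so 6 days after Saturday is Friday.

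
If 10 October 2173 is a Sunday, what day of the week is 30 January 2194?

Day-of-year of October 10, 2173: 283.
Day-of-year of January 30, 2194: 30.
2173 has 365 days, so 365 − 283 = 82 days remain in 2173.
Full years 2174–2193: 15 common + 5 leap = 15×365 + 5×366 = 7305 days.
Total: 82 + 7305 + 30 = 7417 days.
7417 mod 7 = 4, so 4 days after Sunday is Thursday.

Thursday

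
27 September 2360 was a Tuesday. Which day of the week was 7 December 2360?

September 2360: 30 − 27 = 3 days remain.
Then October (31), November (30): 31 + 30 = 61 days.
December 1–7, 2360: 7 days.
Total: 3 + 61 + 7 = 71 days.
71 mod 7 = 1, so 1 day after Tuesday is Wednesday.

Wednesday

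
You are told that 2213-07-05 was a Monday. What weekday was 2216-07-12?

Friday

Day-of-year of July 5, 2213: 186.
Day-of-year of July 12, 2216: 194.
2213 has 365 days, so 365 − 186 = 179 days remain in 2213.
Full years: 2214: 365; 2215: 365. Sum = 730.
Total: 179 + 730 + 194 = 1103 days.
1103 mod 7 = 4, so 4 days after Monday is Friday.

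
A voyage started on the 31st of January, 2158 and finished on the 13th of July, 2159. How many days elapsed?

January 31, 2158 → January 31, 2159: 365 days.
January 2159: 31 − 31 = 0 days remain.
Then February 2159 (28), March (31), April (30), May (31), June (30): 28 + 31 + 30 + 31 + 30 = 150 days.
July 1–13, 2159: 13 days.
Residual: 163 days.
Total: 528 days.

528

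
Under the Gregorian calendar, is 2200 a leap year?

2200 is not a leap year (divisible by 100 but not 400).

No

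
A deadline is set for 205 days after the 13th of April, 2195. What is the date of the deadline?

the 4th of November, 2195

Count 205 days after April 13, 2195:
April 2195: 30 − 13 = 17 days remain.
Then May (31), June (30), July (31), August (31), September (30), October (31): 31 + 30 + 31 + 31 + 30 + 31 = 184 days.
November 1–4, 2195: 4 days.
Total: 17 + 184 + 4 = 205 days.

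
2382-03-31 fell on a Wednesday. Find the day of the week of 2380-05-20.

Count forward from the earlier date (May 20, 2380) to the later (March 31, 2382):
Day-of-year of May 20, 2380: 141.
Day-of-year of March 31, 2382: 90.
2380 has 366 days, so 366 − 141 = 225 days remain in 2380.
Full years: 2381: 365. Sum = 365.
Total: 225 + 365 + 90 = 680 days.
680 mod 7 = 1, so 1 day before Wednesday is Tuesday.

Tuesday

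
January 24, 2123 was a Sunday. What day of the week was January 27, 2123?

Within January 2123: 27 − 24 = 3 days.
3 mod 7 = 3, so 3 days after Sunday is Wednesday.

Wednesday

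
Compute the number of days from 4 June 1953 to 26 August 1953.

83

June 1953: 30 − 4 = 26 days remain.
Then July (31): 31 days.
August 1–26, 1953: 26 days.
Total: 26 + 31 + 26 = 83 days.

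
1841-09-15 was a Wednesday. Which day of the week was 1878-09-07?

Saturday

From September 15, 1841 to September 15, 1877: 36 years, of which 9 contain a Feb 29 — 27×365 + 9×366 = 13149 days.
September 1877: 30 − 15 = 15 days remain.
Then 11 full months totalling 335 days.
September 1–7, 1878: 7 days.
Residual: 357 days.
Total: 13506 days.
13506 mod 7 = 3, so 3 days after Wednesday is Saturday.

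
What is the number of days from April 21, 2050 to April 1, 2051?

April 2050: 30 − 21 = 9 days remain.
Then 11 full months totalling 335 days.
April 1, 2051: 1 day.
Total: 9 + 335 + 1 = 345 days.

345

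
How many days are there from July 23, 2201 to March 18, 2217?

5717

Day-of-year of July 23, 2201: 204.
Day-of-year of March 18, 2217: 77.
2201 has 365 days, so 365 − 204 = 161 days remain in 2201.
Full years 2202–2216: 11 common + 4 leap = 11×365 + 4×366 = 5479 days.
Total: 161 + 5479 + 77 = 5717 days.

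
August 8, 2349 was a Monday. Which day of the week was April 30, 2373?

Monday

From August 8, 2349 to August 8, 2372: 23 years, of which 6 contain a Feb 29 — 17×365 + 6×366 = 8401 days.
August 2372: 31 − 8 = 23 days remain.
Then September (30), October (31), November (30), December (31), January (31), February 2373 (28), March (31): 30 + 31 + 30 + 31 + 31 + 28 + 31 = 212 days.
April 1–30, 2373: 30 days.
Residual: 265 days.
Total: 8666 days.
8666 is a multiple of 7, so April 30, 2373 falls on the same weekday: Monday.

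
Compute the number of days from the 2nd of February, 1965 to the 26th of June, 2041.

27903

Day-of-year of February 2, 1965: 33.
Day-of-year of June 26, 2041: 177.
1965 has 365 days, so 365 − 33 = 332 days remain in 1965.
Full years 1966–2040: 56 common + 19 leap = 56×365 + 19×366 = 27394 days.
Total: 332 + 27394 + 177 = 27903 days.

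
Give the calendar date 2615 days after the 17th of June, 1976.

the 15th of August, 1983

Count 2615 days after June 17, 1976:
Day-of-year of June 17, 1976: 169.
Day-of-year of August 15, 1983: 227.
1976 has 366 days, so 366 − 169 = 197 days remain in 1976.
Full years: 1977: 365; 1978: 365; 1979: 365; 1980: 366; 1981: 365; 1982: 365. Sum = 2191.
Total: 197 + 2191 + 227 = 2615 days.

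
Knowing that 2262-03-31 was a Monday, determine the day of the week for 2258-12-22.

Count forward from the earlier date (December 22, 2258) to the later (March 31, 2262):
Day-of-year of December 22, 2258: 356.
Day-of-year of March 31, 2262: 90.
2258 has 365 days, so 365 − 356 = 9 days remain in 2258.
Full years: 2259: 365; 2260: 366; 2261: 365. Sum = 1096.
Total: 9 + 1096 + 90 = 1195 days.
1195 mod 7 = 5, so 5 days before Monday is Wednesday.

Wednesday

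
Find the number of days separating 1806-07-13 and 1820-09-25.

5188

From July 13, 1806 to July 13, 1820: 14 years, of which 4 contain a Feb 29 — 10×365 + 4×366 = 5114 days.
July 1820: 31 − 13 = 18 days remain.
Then August (31): 31 days.
September 1–25, 1820: 25 days.
Residual: 74 days.
Total: 5188 days.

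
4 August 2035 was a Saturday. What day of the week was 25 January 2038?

Monday

Day-of-year of August 4, 2035: 216.
Day-of-year of January 25, 2038: 25.
2035 has 365 days, so 365 − 216 = 149 days remain in 2035.
Full years: 2036: 366; 2037: 365. Sum = 731.
Total: 149 + 731 + 25 = 905 days.
905 mod 7 = 2, so 2 days after Saturday is Monday.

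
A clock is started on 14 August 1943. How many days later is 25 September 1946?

Day-of-year of August 14, 1943: 226.
Day-of-year of September 25, 1946: 268.
1943 has 365 days, so 365 − 226 = 139 days remain in 1943.
Full years: 1944: 366; 1945: 365. Sum = 731.
Total: 139 + 731 + 268 = 1138 days.

1138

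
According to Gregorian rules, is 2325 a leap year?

No

2325 is not a leap year.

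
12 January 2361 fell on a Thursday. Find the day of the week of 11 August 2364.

January 12, 2361 → January 12, 2362: 365 days.
January 12, 2362 → January 12, 2363: 365 days.
January 12, 2363 → January 12, 2364: 365 days.
January 2364: 31 − 12 = 19 days remain.
Then February 2364 (29), March (31), April (30), May (31), June (30), July (31): 29 + 31 + 30 + 31 + 30 + 31 = 182 days.
August 1–11, 2364: 11 days.
Residual: 212 days.
Total: 1307 days.
1307 mod 7 = 5, so 5 days after Thursday is Tuesday.

Tuesday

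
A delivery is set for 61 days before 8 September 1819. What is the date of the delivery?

9 July 1819

Count 61 days before September 8, 1819:
July 1819: 31 − 9 = 22 days remain.
Then August (31): 31 days.
September 1–8, 1819: 8 days.
Total: 22 + 31 + 8 = 61 days.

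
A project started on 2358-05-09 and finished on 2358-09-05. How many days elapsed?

119

May 2358: 31 − 9 = 22 days remain.
Then June (30), July (31), August (31): 30 + 31 + 31 = 92 days.
September 1–5, 2358: 5 days.
Total: 22 + 92 + 5 = 119 days.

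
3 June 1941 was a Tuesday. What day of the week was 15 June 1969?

Day-of-year of June 3, 1941: 154.
Day-of-year of June 15, 1969: 166.
1941 has 365 days, so 365 − 154 = 211 days remain in 1941.
Full years 1942–1968: 20 common + 7 leap = 20×365 + 7×366 = 9862 days.
Total: 211 + 9862 + 166 = 10239 days.
10239 mod 7 = 5, so 5 days after Tuesday is Sunday.

Sunday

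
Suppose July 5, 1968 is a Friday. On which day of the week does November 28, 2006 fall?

Day-of-year of July 5, 1968: 187.
Day-of-year of November 28, 2006: 332.
1968 has 366 days, so 366 − 187 = 179 days remain in 1968.
Full years 1969–2005: 28 common + 9 leap = 28×365 + 9×366 = 13514 days.
Total: 179 + 13514 + 332 = 14025 days.
14025 mod 7 = 4, so 4 days after Friday is Tuesday.

Tuesday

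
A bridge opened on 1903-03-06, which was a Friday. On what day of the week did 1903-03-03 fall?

Count forward from the earlier date (March 3, 1903) to the later (March 6, 1903):
Within March 1903: 6 − 3 = 3 days.
3 mod 7 = 3, so 3 days before Friday is Tuesday.

Tuesday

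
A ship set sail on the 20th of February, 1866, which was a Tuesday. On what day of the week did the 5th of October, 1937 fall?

Day-of-year of February 20, 1866: 51.
Day-of-year of October 5, 1937: 278.
1866 has 365 days, so 365 − 51 = 314 days remain in 1866.
Full years 1867–1936: 53 common + 17 leap = 53×365 + 17×366 = 25567 days.
Total: 314 + 25567 + 278 = 26159 days.
26159 is a multiple of 7, so the 5th of October, 1937 falls on the same weekday: Tuesday.

Tuesday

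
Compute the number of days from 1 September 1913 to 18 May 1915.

624

September 1913: 30 − 1 = 29 days remain.
Then 19 full months totalling 577 days.
May 1–18, 1915: 18 days.
Total: 29 + 577 + 18 = 624 days.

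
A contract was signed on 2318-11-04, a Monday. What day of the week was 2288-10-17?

Count forward from the earlier date (October 17, 2288) to the later (November 4, 2318):
From October 17, 2288 to October 17, 2318: 30 years, of which 6 contain a Feb 29 — 24×365 + 6×366 = 10956 days.
(2300 is not a leap year (divisible by 100 but not 400).)
October 2318: 31 − 17 = 14 days remain.
November 1–4, 2318: 4 days.
Residual: 18 days.
Total: 10974 days.
10974 mod 7 = 5, so 5 days before Monday is Wednesday.

Wednesday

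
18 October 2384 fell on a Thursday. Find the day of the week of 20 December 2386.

Saturday

October 2384: 31 − 18 = 13 days remain.
Then 25 full months totalling 760 days.
December 1–20, 2386: 20 days.
Total: 13 + 760 + 20 = 793 days.
793 mod 7 = 2, so 2 days after Thursday is Saturday.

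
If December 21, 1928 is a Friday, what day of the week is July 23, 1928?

Count forward from the earlier date (July 23, 1928) to the later (December 21, 1928):
July 1928: 31 − 23 = 8 days remain.
Then August (31), September (30), October (31), November (30): 31 + 30 + 31 + 30 = 122 days.
December 1–21, 1928: 21 days.
Total: 8 + 122 + 21 = 151 days.
151 mod 7 = 4, so 4 days before Friday is Monday.

Monday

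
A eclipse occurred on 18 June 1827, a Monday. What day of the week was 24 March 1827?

Count forward from the earlier date (March 24, 1827) to the later (June 18, 1827):
March 1827: 31 − 24 = 7 days remain.
Then April (30), May (31): 30 + 31 = 61 days.
June 1–18, 1827: 18 days.
Total: 7 + 61 + 18 = 86 days.
86 mod 7 = 2, so 2 days before Monday is Saturday.

Saturday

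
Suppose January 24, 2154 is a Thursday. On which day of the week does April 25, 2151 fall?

Sunday

Count forward from the earlier date (April 25, 2151) to the later (January 24, 2154):
April 25, 2151 → April 25, 2152: 366 days (2152 is a leap year).
April 25, 2152 → April 25, 2153: 365 days.
April 2153: 30 − 25 = 5 days remain.
Then May (31), June (30), July (31), August (31), September (30), October (31), November (30), December (31): 31 + 30 + 31 + 31 + 30 + 31 + 30 + 31 = 245 days.
January 1–24, 2154: 24 days.
Residual: 274 days.
Total: 1005 days.
1005 mod 7 = 4, so 4 days before Thursday is Sunday.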